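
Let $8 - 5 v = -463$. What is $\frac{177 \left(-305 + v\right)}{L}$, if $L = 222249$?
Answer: $- \frac{62186}{370415} \approx -0.16788$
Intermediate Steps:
$v = \frac{471}{5}$ ($v = \frac{8}{5} - - \frac{463}{5} = \frac{8}{5} + \frac{463}{5} = \frac{471}{5} \approx 94.2$)
$\frac{177 \left(-305 + v\right)}{L} = \frac{177 \left(-305 + \frac{471}{5}\right)}{222249} = 177 \left(- \frac{1054}{5}\right) \frac{1}{222249} = \left(- \frac{186558}{5}\right) \frac{1}{222249} = - \frac{62186}{370415}$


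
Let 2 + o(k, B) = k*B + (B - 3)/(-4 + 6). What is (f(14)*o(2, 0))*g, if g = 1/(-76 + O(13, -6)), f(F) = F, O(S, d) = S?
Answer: 7/9 ≈ 0.77778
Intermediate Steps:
o(k, B) = -7/2 + B/2 + B*k (o(k, B) = -2 + (k*B + (B - 3)/(-4 + 6)) = -2 + (B*k + (-3 + B)/2) = -2 + (B*k + (-3 + B)*(1/2)) = -2 + (B*k + (-3/2 + B/2)) = -2 + (-3/2 + B/2 + B*k) = -7/2 + B/2 + B*k)
g = -1/63 (g = 1/(-76 + 13) = 1/(-63) = -1/63 ≈ -0.015873)
(f(14)*o(2, 0))*g = (14*(-7/2 + (1/2)*0 + 0*2))*(-1/63) = (14*(-7/2 + 0 + 0))*(-1/63) = (14*(-7/2))*(-1/63) = -49*(-1/63) = 7/9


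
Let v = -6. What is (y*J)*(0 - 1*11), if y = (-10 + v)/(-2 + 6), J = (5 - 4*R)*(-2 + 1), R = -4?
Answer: -924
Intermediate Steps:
J = -21 (J = (5 - 4*(-4))*(-2 + 1) = (5 + 16)*(-1) = 21*(-1) = -21)
y = -4 (y = (-10 - 6)/(-2 + 6) = -16/4 = -16*¼ = -4)
(y*J)*(0 - 1*11) = (-4*(-21))*(0 - 1*11) = 84*(0 - 11) = 84*(-11) = -924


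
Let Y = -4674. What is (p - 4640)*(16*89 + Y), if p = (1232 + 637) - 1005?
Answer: 12272000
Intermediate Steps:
p = 864 (p = 1869 - 1005 = 864)
(p - 4640)*(16*89 + Y) = (864 - 4640)*(16*89 - 4674) = -3776*(1424 - 4674) = -3776*(-3250) = 12272000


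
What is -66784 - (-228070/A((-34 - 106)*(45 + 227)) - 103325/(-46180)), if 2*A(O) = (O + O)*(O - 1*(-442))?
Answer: -22102143112868701/330938588736 ≈ -66786.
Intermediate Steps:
A(O) = O*(442 + O) (A(O) = ((O + O)*(O - 1*(-442)))/2 = ((2*O)*(O + 442))/2 = ((2*O)*(442 + O))/2 = (2*O*(442 + O))/2 = O*(442 + O))
-66784 - (-228070/A((-34 - 106)*(45 + 227)) - 103325/(-46180)) = -66784 - (-228070*1/((-34 - 106)*(45 + 227)*(442 + (-34 - 106)*(45 + 227))) - 103325/(-46180)) = -66784 - (-228070*(-1/(38080*(442 - 140*272))) - 103325*(-1/46180)) = -66784 - (-228070*(-1/(38080*(442 - 38080))) + 20665/9236) = -66784 - (-228070/((-38080*(-37638))) + 20665/9236) = -66784 - (-228070/1433255040 + 20665/9236) = -66784 - (-228070*1/1433255040 + 20665/9236) = -66784 - (-22807/143325504 + 20665/9236) = -66784 - 1*740402723677/330938588736 = -66784 - 740402723677/330938588736 = -22102143112868701/330938588736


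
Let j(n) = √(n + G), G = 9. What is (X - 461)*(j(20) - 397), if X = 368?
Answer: 36921 - 93*√29 ≈ 36420.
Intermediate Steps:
j(n) = √(9 + n) (j(n) = √(n + 9) = √(9 + n))
(X - 461)*(j(20) - 397) = (368 - 461)*(√(9 + 20) - 397) = -93*(√29 - 397) = -93*(-397 + √29) = 36921 - 93*√29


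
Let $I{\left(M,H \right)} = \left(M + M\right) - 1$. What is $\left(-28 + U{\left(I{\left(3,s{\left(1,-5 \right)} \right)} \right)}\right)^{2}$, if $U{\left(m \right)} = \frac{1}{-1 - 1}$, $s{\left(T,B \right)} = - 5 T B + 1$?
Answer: $\frac{3249}{4} \approx 812.25$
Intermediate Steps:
$s{\left(T,B \right)} = 1 - 5 B T$ ($s{\left(T,B \right)} = - 5 B T + 1 = 1 - 5 B T$)
$I{\left(M,H \right)} = -1 + 2 M$ ($I{\left(M,H \right)} = 2 M - 1 = -1 + 2 M$)
$U{\left(m \right)} = - \frac{1}{2}$ ($U{\left(m \right)} = \frac{1}{-2} = - \frac{1}{2}$)
$\left(-28 + U{\left(I{\left(3,s{\left(1,-5 \right)} \right)} \right)}\right)^{2} = \left(-28 - \frac{1}{2}\right)^{2} = \left(- \frac{57}{2}\right)^{2} = \frac{3249}{4}$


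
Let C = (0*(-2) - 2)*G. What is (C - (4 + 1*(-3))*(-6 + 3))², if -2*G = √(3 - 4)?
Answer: (3 + I)² ≈ 8.0 + 6.0*I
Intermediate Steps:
G = -I/2 (G = -√(3 - 4)/2 = -I/2 ≈ -0.5*I)
C = I (C = (0*(-2) - 2)*(-I/2) = (0 - 2)*(-I/2) = -(-1)*I = I ≈ 1.0*I)
(C - (4 + 1*(-3))*(-6 + 3))² = (I - (4 + 1*(-3))*(-6 + 3))² = (I - (4 - 3)*(-3))² = (I - (-3))² = (I - 1*(-3))² = (I + 3)² = (3 + I)²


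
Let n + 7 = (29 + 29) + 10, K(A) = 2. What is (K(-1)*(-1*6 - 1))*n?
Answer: -854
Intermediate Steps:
n = 61 (n = -7 + ((29 + 29) + 10) = -7 + (58 + 10) = -7 + 68 = 61)
(K(-1)*(-1*6 - 1))*n = (2*(-1*6 - 1))*61 = (2*(-6 - 1))*61 = (2*(-7))*61 = -14*61 = -854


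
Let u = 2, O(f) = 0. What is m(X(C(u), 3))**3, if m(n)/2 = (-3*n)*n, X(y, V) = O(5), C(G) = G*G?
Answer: 0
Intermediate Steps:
C(G) = G**2
X(y, V) = 0
m(n) = -6*n**2 (m(n) = 2*((-3*n)*n) = 2*(-3*n**2) = -6*n**2)
m(X(C(u), 3))**3 = (-6*0**2)**3 = (-6*0)**3 = 0**3 = 0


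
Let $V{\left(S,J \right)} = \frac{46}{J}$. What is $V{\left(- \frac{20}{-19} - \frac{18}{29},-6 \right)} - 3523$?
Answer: $- \frac{10592}{3} \approx -3530.7$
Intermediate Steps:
$V{\left(- \frac{20}{-19} - \frac{18}{29},-6 \right)} - 3523 = \frac{46}{-6} - 3523 = 46 \left(- \frac{1}{6}\right) - 3523 = - \frac{23}{3} - 3523 = - \frac{10592}{3}$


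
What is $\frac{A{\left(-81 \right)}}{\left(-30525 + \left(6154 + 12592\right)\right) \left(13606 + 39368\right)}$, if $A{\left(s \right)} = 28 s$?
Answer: $\frac{14}{3851733} \approx 3.6347 \cdot 10^{-6}$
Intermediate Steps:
$\frac{A{\left(-81 \right)}}{\left(-30525 + \left(6154 + 12592\right)\right) \left(13606 + 39368\right)} = \frac{28 \left(-81\right)}{\left(-30525 + \left(6154 + 12592\right)\right) \left(13606 + 39368\right)} = - \frac{2268}{\left(-30525 + 18746\right) 52974} = - \frac{2268}{\left(-11779\right) 52974} = - \frac{2268}{-623980746} = \left(-2268\right) \left(- \frac{1}{623980746}\right) = \frac{14}{3851733}$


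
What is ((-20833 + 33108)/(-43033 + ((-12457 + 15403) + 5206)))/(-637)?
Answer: 12275/22219197 ≈ 0.00055245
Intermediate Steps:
((-20833 + 33108)/(-43033 + ((-12457 + 15403) + 5206)))/(-637) = (12275/(-43033 + (2946 + 5206)))*(-1/637) = (12275/(-43033 + 8152))*(-1/637) = (12275/(-34881))*(-1/637) = (12275*(-1/34881))*(-1/637) = -12275/34881*(-1/637) = 12275/22219197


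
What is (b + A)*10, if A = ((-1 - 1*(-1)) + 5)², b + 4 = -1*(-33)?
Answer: 540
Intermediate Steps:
b = 29 (b = -4 - 1*(-33) = -4 + 33 = 29)
A = 25 (A = ((-1 + 1) + 5)² = (0 + 5)² = 5² = 25)
(b + A)*10 = (29 + 25)*10 = 54*10 = 540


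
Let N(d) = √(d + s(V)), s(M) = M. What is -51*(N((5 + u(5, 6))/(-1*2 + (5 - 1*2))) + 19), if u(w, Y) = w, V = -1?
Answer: -1122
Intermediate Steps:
N(d) = √(-1 + d) (N(d) = √(d - 1) = √(-1 + d))
-51*(N((5 + u(5, 6))/(-1*2 + (5 - 1*2))) + 19) = -51*(√(-1 + (5 + 5)/(-1*2 + (5 - 1*2))) + 19) = -51*(√(-1 + 10/(-2 + (5 - 2))) + 19) = -51*(√(-1 + 10/(-2 + 3)) + 19) = -51*(√(-1 + 10/1) + 19) = -51*(√(-1 + 10*1) + 19) = -51*(√(-1 + 10) + 19) = -51*(√9 + 19) = -51*(3 + 19) = -51*22 = -1122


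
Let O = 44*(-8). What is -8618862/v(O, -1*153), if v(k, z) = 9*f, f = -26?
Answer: 1436477/39 ≈ 36833.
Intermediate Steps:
O = -352
v(k, z) = -234 (v(k, z) = 9*(-26) = -234)
-8618862/v(O, -1*153) = -8618862/(-234) = -8618862*(-1/234) = 1436477/39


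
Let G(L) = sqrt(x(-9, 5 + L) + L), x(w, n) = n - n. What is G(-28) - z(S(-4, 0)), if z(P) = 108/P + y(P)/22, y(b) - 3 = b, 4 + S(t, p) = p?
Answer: 595/22 + 2*I*sqrt(7) ≈ 27.045 + 5.2915*I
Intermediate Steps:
S(t, p) = -4 + p
y(b) = 3 + b
z(P) = 3/22 + 108/P + P/22 (z(P) = 108/P + (3 + P)/22 = 108/P + (3 + P)*(1/22) = 108/P + (3/22 + P/22) = 3/22 + 108/P + P/22)
x(w, n) = 0
G(L) = sqrt(L) (G(L) = sqrt(0 + L) = sqrt(L))
G(-28) - z(S(-4, 0)) = sqrt(-28) - (2376 + (-4 + 0)*(3 + (-4 + 0)))/(22*(-4 + 0)) = 2*I*sqrt(7) - (2376 - 4*(3 - 4))/(22*(-4)) = 2*I*sqrt(7) - (-1)*(2376 - 4*(-1))/(22*4) = 2*I*sqrt(7) - (-1)*(2376 + 4)/(22*4) = 2*I*sqrt(7) - (-1)*2380/(22*4) = 2*I*sqrt(7) - 1*(-595/22) = 2*I*sqrt(7) + 595/22 = 595/22 + 2*I*sqrt(7)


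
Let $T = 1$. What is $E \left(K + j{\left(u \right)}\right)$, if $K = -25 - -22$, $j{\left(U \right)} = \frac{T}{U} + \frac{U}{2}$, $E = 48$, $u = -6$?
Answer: $-296$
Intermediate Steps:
$j{\left(U \right)} = \frac{1}{U} + \frac{U}{2}$ ($j{\left(U \right)} = 1 \frac{1}{U} + \frac{U}{2} = \frac{1}{U} + U \frac{1}{2} = \frac{1}{U} + \frac{U}{2}$)
$K = -3$ ($K = -25 + 22 = -3$)
$E \left(K + j{\left(u \right)}\right) = 48 \left(-3 + \left(\frac{1}{-6} + \frac{1}{2} \left(-6\right)\right)\right) = 48 \left(-3 - \frac{19}{6}\right) = 48 \left(- \frac{37}{6}\right) = -296$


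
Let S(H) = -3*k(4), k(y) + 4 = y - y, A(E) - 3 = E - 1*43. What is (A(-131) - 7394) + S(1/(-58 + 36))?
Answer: -7553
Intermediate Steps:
A(E) = -40 + E (A(E) = 3 + (E - 1*43) = 3 + (E - 43) = 3 + (-43 + E) = -40 + E)
k(y) = -4 (k(y) = -4 + (y - y) = -4 + 0 = -4)
S(H) = 12 (S(H) = -3*(-4) = 12)
(A(-131) - 7394) + S(1/(-58 + 36)) = ((-40 - 131) - 7394) + 12 = (-171 - 7394) + 12 = -7565 + 12 = -7553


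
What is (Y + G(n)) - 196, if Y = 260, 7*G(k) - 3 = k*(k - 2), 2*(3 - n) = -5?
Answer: 1881/28 ≈ 67.179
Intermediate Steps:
n = 11/2 (n = 3 - ½*(-5) = 3 + 5/2 = 11/2 ≈ 5.5000)
G(k) = 3/7 + k*(-2 + k)/7 (G(k) = 3/7 + (k*(k - 2))/7 = 3/7 + (k*(-2 + k))/7 = 3/7 + k*(-2 + k)/7)
(Y + G(n)) - 196 = (260 + (3/7 - 2/7*11/2 + (11/2)²/7)) - 196 = (260 + (3/7 - 11/7 + (⅐)*(121/4))) - 196 = (260 + (3/7 - 11/7 + 121/28)) - 196 = (260 + 89/28) - 196 = 7369/28 - 196 = 1881/28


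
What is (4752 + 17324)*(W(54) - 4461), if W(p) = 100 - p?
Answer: -97465540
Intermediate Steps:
(4752 + 17324)*(W(54) - 4461) = (4752 + 17324)*((100 - 1*54) - 4461) = 22076*((100 - 54) - 4461) = 22076*(46 - 4461) = 22076*(-4415) = -97465540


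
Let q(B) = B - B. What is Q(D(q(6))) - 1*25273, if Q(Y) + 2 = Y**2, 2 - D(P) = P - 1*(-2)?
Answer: -25275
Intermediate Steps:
q(B) = 0
D(P) = -P (D(P) = 2 - (P - 1*(-2)) = 2 - (P + 2) = 2 - (2 + P) = 2 + (-2 - P) = -P)
Q(Y) = -2 + Y**2
Q(D(q(6))) - 1*25273 = (-2 + (-1*0)**2) - 1*25273 = (-2 + 0**2) - 25273 = (-2 + 0) - 25273 = -2 - 25273 = -25275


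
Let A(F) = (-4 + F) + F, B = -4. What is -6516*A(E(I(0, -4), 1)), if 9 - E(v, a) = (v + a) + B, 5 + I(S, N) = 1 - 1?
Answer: -195480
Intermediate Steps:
I(S, N) = -5 (I(S, N) = -5 + (1 - 1) = -5 + 0 = -5)
E(v, a) = 13 - a - v (E(v, a) = 9 - ((v + a) - 4) = 9 - ((a + v) - 4) = 9 - (-4 + a + v) = 9 + (4 - a - v) = 13 - a - v)
A(F) = -4 + 2*F
-6516*A(E(I(0, -4), 1)) = -6516*(-4 + 2*(13 - 1*1 - 1*(-5))) = -6516*(-4 + 2*(13 - 1 + 5)) = -6516*(-4 + 2*17) = -6516*(-4 + 34) = -6516*30 = -195480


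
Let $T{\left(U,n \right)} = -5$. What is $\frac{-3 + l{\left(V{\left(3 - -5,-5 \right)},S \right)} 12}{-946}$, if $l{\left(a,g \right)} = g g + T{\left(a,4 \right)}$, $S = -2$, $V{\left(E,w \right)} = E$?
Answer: $\frac{15}{946} \approx 0.015856$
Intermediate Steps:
$l{\left(a,g \right)} = -5 + g^{2}$ ($l{\left(a,g \right)} = g g - 5 = g^{2} - 5 = -5 + g^{2}$)
$\frac{-3 + l{\left(V{\left(3 - -5,-5 \right)},S \right)} 12}{-946} = \frac{-3 + \left(-5 + \left(-2\right)^{2}\right) 12}{-946} = \left(-3 + \left(-5 + 4\right) 12\right) \left(- \frac{1}{946}\right) = \left(-3 - 12\right) \left(- \frac{1}{946}\right) = \left(-15\right) \left(- \frac{1}{946}\right) = \frac{15}{946}$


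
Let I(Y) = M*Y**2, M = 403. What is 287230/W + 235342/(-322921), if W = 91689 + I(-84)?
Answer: -598036654064/947856125697 ≈ -0.63094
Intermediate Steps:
I(Y) = 403*Y**2
W = 2935257 (W = 91689 + 403*(-84)**2 = 91689 + 403*7056 = 91689 + 2843568 = 2935257)
287230/W + 235342/(-322921) = 287230/2935257 + 235342/(-322921) = 287230*(1/2935257) + 235342*(-1/322921) = 287230/2935257 - 235342/322921 = -598036654064/947856125697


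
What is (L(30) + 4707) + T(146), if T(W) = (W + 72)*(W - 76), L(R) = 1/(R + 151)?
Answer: 3614028/181 ≈ 19967.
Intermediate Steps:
L(R) = 1/(151 + R)
T(W) = (-76 + W)*(72 + W) (T(W) = (72 + W)*(-76 + W) = (-76 + W)*(72 + W))
(L(30) + 4707) + T(146) = (1/(151 + 30) + 4707) + (-5472 + 146² - 4*146) = (1/181 + 4707) + (-5472 + 21316 - 584) = (1/181 + 4707) + 15260 = 851968/181 + 15260 = 3614028/181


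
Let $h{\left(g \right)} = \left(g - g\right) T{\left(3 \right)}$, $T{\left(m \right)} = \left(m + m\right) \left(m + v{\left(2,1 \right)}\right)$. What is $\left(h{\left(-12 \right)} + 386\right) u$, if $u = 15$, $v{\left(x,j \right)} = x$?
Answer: $5790$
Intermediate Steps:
$T{\left(m \right)} = 2 m \left(2 + m\right)$ ($T{\left(m \right)} = \left(m + m\right) \left(m + 2\right) = 2 m \left(2 + m\right)$)
$h{\left(g \right)} = 0$ ($h{\left(g \right)} = \left(g - g\right) 2 \cdot 3 \left(2 + 3\right) = 0 \cdot 2 \cdot 3 \cdot 5 = 0 \cdot 30 = 0$)
$\left(h{\left(-12 \right)} + 386\right) u = \left(0 + 386\right) 15 = 386 \cdot 15 = 5790$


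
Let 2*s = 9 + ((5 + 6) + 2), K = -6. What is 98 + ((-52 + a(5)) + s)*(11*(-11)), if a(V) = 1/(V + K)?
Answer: 5180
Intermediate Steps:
a(V) = 1/(-6 + V) (a(V) = 1/(V - 6) = 1/(-6 + V))
s = 11 (s = (9 + ((5 + 6) + 2))/2 = (9 + (11 + 2))/2 = (9 + 13)/2 = (1/2)*22 = 11)
98 + ((-52 + a(5)) + s)*(11*(-11)) = 98 + ((-52 + 1/(-6 + 5)) + 11)*(11*(-11)) = 98 + ((-52 + 1/(-1)) + 11)*(-121) = 98 + ((-52 - 1) + 11)*(-121) = 98 + (-53 + 11)*(-121) = 98 - 42*(-121) = 98 + 5082 = 5180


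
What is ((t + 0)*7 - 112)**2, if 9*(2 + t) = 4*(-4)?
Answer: 1552516/81 ≈ 19167.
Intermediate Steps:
t = -34/9 (t = -2 + (4*(-4))/9 = -2 + (1/9)*(-16) = -2 - 16/9 = -34/9 ≈ -3.7778)
((t + 0)*7 - 112)**2 = ((-34/9 + 0)*7 - 112)**2 = (-34/9*7 - 112)**2 = (-238/9 - 112)**2 = (-1246/9)**2 = 1552516/81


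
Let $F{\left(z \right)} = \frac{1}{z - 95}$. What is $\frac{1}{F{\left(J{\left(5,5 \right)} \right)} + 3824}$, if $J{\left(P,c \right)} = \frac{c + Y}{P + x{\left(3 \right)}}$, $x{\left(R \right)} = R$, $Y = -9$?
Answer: $\frac{191}{730382} \approx 0.00026151$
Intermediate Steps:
$J{\left(P,c \right)} = \frac{-9 + c}{3 + P}$ ($J{\left(P,c \right)} = \frac{c - 9}{P + 3} = \frac{-9 + c}{3 + P}$)
$F{\left(z \right)} = \frac{1}{-95 + z}$
$\frac{1}{F{\left(J{\left(5,5 \right)} \right)} + 3824} = \frac{1}{\frac{1}{-95 + \frac{-9 + 5}{3 + 5}} + 3824} = \frac{1}{\frac{1}{-95 + \frac{1}{8} \left(-4\right)} + 3824} = \frac{1}{\frac{1}{-95 - \frac{1}{2}} + 3824} = \frac{1}{\frac{1}{- \frac{191}{2}} + 3824} = \frac{1}{- \frac{2}{191} + 3824} = \frac{1}{\frac{730382}{191}} = \frac{191}{730382}$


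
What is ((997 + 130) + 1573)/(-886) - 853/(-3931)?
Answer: -4928971/1741433 ≈ -2.8304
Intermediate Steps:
((997 + 130) + 1573)/(-886) - 853/(-3931) = (1127 + 1573)*(-1/886) - 853*(-1/3931) = 2700*(-1/886) + 853/3931 = -1350/443 + 853/3931 = -4928971/1741433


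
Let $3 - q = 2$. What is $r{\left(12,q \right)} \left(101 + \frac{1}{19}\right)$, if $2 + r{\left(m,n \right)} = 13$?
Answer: $\frac{21120}{19} \approx 1111.6$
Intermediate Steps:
$q = 1$ ($q = 3 - 2 = 1$)
$r{\left(m,n \right)} = 11$ ($r{\left(m,n \right)} = -2 + 13 = 11$)
$r{\left(12,q \right)} \left(101 + \frac{1}{19}\right) = 11 \left(101 + \frac{1}{19}\right) = 11 \cdot \frac{1920}{19} = \frac{21120}{19}$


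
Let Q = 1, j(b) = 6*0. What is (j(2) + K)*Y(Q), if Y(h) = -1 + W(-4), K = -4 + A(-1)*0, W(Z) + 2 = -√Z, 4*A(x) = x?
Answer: 12 + 8*I ≈ 12.0 + 8.0*I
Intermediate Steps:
A(x) = x/4
j(b) = 0
W(Z) = -2 - √Z
K = -4 (K = -4 + ((¼)*(-1))*0 = -4 - ¼*0 = -4 + 0 = -4)
Y(h) = -3 - 2*I (Y(h) = -1 + (-2 - √(-4)) = -1 + (-2 - 2*I) = -3 - 2*I)
(j(2) + K)*Y(Q) = (0 - 4)*(-3 - 2*I) = -4*(-3 - 2*I) = 12 + 8*I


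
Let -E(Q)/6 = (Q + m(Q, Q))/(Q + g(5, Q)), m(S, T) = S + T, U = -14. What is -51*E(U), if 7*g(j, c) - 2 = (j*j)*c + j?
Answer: 204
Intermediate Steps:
g(j, c) = 2/7 + j/7 + c*j²/7 (g(j, c) = 2/7 + ((j*j)*c + j)/7 = 2/7 + (j²*c + j)/7 = 2/7 + (c*j² + j)/7 = 2/7 + (j + c*j²)/7 = 2/7 + (j/7 + c*j²/7) = 2/7 + j/7 + c*j²/7)
E(Q) = -18*Q/(1 + 32*Q/7) (E(Q) = -6*(Q + (Q + Q))/(Q + (2/7 + (⅐)*5 + (⅐)*Q*5²)) = -6*(Q + 2*Q)/(Q + (2/7 + 5/7 + (⅐)*Q*25)) = -6*3*Q/(Q + (2/7 + 5/7 + 25*Q/7)) = -6*3*Q/(Q + (1 + 25*Q/7)) = -6*3*Q/(1 + 32*Q/7) = -18*Q/(1 + 32*Q/7))
-51*E(U) = -(-6426)*(-14)/(7 + 32*(-14)) = -(-6426)*(-14)/(7 - 448) = -(-6426)*(-14)/(-441) = -(-6426)*(-14)*(-1)/441 = -51*(-4) = 204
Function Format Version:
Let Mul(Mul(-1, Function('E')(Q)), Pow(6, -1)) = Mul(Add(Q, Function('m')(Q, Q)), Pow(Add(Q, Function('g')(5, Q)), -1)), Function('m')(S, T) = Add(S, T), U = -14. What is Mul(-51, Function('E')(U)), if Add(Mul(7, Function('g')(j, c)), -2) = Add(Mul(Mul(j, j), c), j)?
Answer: 204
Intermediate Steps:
Function('g')(j, c) = Add(Rational(2, 7), Mul(Rational(1, 7), j), Mul(Rational(1, 7), c, Pow(j, 2))) (Function('g')(j, c) = Add(Rational(2, 7), Mul(Rational(1, 7), Add(Mul(Mul(j, j), c), j))) = Add(Rational(2, 7), Mul(Rational(1, 7), Add(Mul(Pow(j, 2), c), j))) = Add(Rational(2, 7), Mul(Rational(1, 7), Add(Mul(c, Pow(j, 2)), j))) = Add(Rational(2, 7), Mul(Rational(1, 7), Add(j, Mul(c, Pow(j, 2))))) = Add(Rational(2, 7), Add(Mul(Rational(1, 7), j), Mul(Rational(1, 7), c, Pow(j, 2)))) = Add(Rational(2, 7), Mul(Rational(1, 7), j), Mul(Rational(1, 7), c, Pow(j, 2))))
Function('E')(Q) = Mul(-18, Q, Pow(Add(1, Mul(Rational(32, 7), Q)), -1)) (Function('E')(Q) = Mul(-6, Mul(Add(Q, Add(Q, Q)), Pow(Add(Q, Add(Rational(2, 7), Mul(Rational(1, 7), 5), Mul(Rational(1, 7), Q, Pow(5, 2)))), -1))) = Mul(-6, Mul(Add(Q, Mul(2, Q)), Pow(Add(Q, Add(Rational(2, 7), Rational(5, 7), Mul(Rational(1, 7), Q, 25))), -1))) = Mul(-6, Mul(Mul(3, Q), Pow(Add(Q, Add(Rational(2, 7), Rational(5, 7), Mul(Rational(25, 7), Q))), -1))) = Mul(-6, Mul(Mul(3, Q), Pow(Add(Q, Add(1, Mul(Rational(25, 7), Q))), -1))) = Mul(-6, Mul(Mul(3, Q), Pow(Add(1, Mul(Rational(32, 7), Q)), -1))) = Mul(-6, Mul(3, Q, Pow(Add(1, Mul(Rational(32, 7), Q)), -1))) = Mul(-18, Q, Pow(Add(1, Mul(Rational(32, 7), Q)), -1)))
Mul(-51, Function('E')(U)) = Mul(-51, Mul(-126, -14, Pow(Add(7, Mul(32, -14)), -1))) = Mul(-51, Mul(-126, -14, Pow(Add(7, -448), -1))) = Mul(-51, Mul(-126, -14, Pow(-441, -1))) = Mul(-51, Mul(-126, -14, Rational(-1, 441))) = Mul(-51, -4) = 204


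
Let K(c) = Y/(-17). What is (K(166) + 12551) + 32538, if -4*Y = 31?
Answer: 3066083/68 ≈ 45089.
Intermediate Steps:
Y = -31/4 (Y = -1/4*31 = -31/4 ≈ -7.7500)
K(c) = 31/68 (K(c) = -31/4/(-17) = -31/4*(-1/17) = 31/68)
(K(166) + 12551) + 32538 = (31/68 + 12551) + 32538 = 853499/68 + 32538 = 3066083/68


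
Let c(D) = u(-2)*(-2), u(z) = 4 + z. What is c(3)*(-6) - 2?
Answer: 22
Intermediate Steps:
c(D) = -4 (c(D) = (4 - 2)*(-2) = 2*(-2) = -4)
c(3)*(-6) - 2 = -4*(-6) - 2 = 24 - 2 = 22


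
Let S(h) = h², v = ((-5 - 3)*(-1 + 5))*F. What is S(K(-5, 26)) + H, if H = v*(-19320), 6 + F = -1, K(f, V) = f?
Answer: -4327655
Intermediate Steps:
F = -7 (F = -6 - 1 = -7)
v = 224 (v = ((-5 - 3)*(-1 + 5))*(-7) = -8*4*(-7) = -32*(-7) = 224)
H = -4327680 (H = 224*(-19320) = -4327680)
S(K(-5, 26)) + H = (-5)² - 4327680 = 25 - 4327680 = -4327655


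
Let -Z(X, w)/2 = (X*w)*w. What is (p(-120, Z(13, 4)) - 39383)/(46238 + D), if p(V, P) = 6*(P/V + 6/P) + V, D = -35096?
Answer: -20530789/5793840 ≈ -3.5436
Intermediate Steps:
Z(X, w) = -2*X*w² (Z(X, w) = -2*X*w*w = -2*X*w²)
p(V, P) = V + 36/P + 6*P/V (p(V, P) = 6*(6/P + P/V) + V = (36/P + 6*P/V) + V = V + 36/P + 6*P/V)
(p(-120, Z(13, 4)) - 39383)/(46238 + D) = ((-120 + 36/((-2*13*4²)) + 6*(-2*13*4²)/(-120)) - 39383)/(46238 - 35096) = ((-120 + 36/((-2*13*16)) + 6*(-2*13*16)*(-1/120)) - 39383)/11142 = ((-120 + 36/(-416) + 6*(-416)*(-1/120)) - 39383)*(1/11142) = ((-120 + 36*(-1/416) + 104/5) - 39383)*(1/11142) = ((-120 - 9/104 + 104/5) - 39383)*(1/11142) = (-51629/520 - 39383)*(1/11142) = -20530789/520*1/11142 = -20530789/5793840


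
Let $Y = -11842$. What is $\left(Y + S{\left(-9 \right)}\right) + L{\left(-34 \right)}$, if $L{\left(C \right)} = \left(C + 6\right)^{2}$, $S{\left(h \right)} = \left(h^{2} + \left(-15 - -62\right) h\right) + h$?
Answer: $-11409$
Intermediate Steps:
$S{\left(h \right)} = h^{2} + 48 h$ ($S{\left(h \right)} = \left(h^{2} + \left(-15 + 62\right) h\right) + h = \left(h^{2} + 47 h\right) + h = h^{2} + 48 h$)
$L{\left(C \right)} = \left(6 + C\right)^{2}$
$\left(Y + S{\left(-9 \right)}\right) + L{\left(-34 \right)} = \left(-11842 - 9 \left(48 - 9\right)\right) + \left(6 - 34\right)^{2} = \left(-11842 - 351\right) + \left(-28\right)^{2} = \left(-11842 - 351\right) + 784 = -12193 + 784 = -11409$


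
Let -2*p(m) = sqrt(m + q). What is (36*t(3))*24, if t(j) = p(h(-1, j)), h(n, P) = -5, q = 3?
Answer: -432*I*sqrt(2) ≈ -610.94*I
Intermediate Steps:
p(m) = -sqrt(3 + m)/2 (p(m) = -sqrt(m + 3)/2 = -sqrt(3 + m)/2)
t(j) = -I*sqrt(2)/2 (t(j) = -sqrt(3 - 5)/2 = -I*sqrt(2)/2)
(36*t(3))*24 = (36*(-I*sqrt(2)/2))*24 = -18*I*sqrt(2)*24 = -432*I*sqrt(2)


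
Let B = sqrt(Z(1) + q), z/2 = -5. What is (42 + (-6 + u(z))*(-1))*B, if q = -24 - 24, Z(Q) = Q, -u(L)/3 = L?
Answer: 18*I*sqrt(47) ≈ 123.4*I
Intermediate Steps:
z = -10 (z = 2*(-5) = -10)
u(L) = -3*L
q = -48
B = I*sqrt(47) (B = sqrt(1 - 48) = sqrt(-47) = I*sqrt(47) ≈ 6.8557*I)
(42 + (-6 + u(z))*(-1))*B = (42 + (-6 - 3*(-10))*(-1))*(I*sqrt(47)) = (42 + (-6 + 30)*(-1))*(I*sqrt(47)) = (42 + 24*(-1))*(I*sqrt(47)) = (42 - 24)*(I*sqrt(47)) = 18*(I*sqrt(47)) = 18*I*sqrt(47)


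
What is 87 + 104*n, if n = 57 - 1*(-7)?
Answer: 6743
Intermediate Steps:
n = 64 (n = 57 + 7 = 64)
87 + 104*n = 87 + 104*64 = 87 + 6656 = 6743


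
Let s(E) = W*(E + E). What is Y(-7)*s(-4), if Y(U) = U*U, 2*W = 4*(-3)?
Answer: 2352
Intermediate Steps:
W = -6 (W = (4*(-3))/2 = (½)*(-12) = -6)
Y(U) = U²
s(E) = -12*E (s(E) = -6*(E + E) = -12*E)
Y(-7)*s(-4) = (-7)²*(-12*(-4)) = 49*48 = 2352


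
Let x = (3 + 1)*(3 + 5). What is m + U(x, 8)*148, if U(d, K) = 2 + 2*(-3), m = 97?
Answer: -495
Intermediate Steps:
x = 32 (x = 4*8 = 32)
U(d, K) = -4 (U(d, K) = 2 - 6 = -4)
m + U(x, 8)*148 = 97 - 4*148 = 97 - 592 = -495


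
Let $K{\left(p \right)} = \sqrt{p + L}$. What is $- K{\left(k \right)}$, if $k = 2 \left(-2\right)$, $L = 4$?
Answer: $0$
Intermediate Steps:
$k = -4$
$K{\left(p \right)} = \sqrt{4 + p}$ ($K{\left(p \right)} = \sqrt{p + 4} = \sqrt{4 + p}$)
$- K{\left(k \right)} = - \sqrt{4 - 4} = - \sqrt{0} = \left(-1\right) 0 = 0$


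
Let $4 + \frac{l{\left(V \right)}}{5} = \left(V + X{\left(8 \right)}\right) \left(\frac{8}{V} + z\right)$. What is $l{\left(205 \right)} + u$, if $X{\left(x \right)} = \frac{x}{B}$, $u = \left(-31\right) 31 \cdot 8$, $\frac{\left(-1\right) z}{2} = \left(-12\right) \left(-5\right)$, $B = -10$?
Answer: $- \frac{26688572}{205} \approx -1.3019 \cdot 10^{5}$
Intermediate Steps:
$z = -120$ ($z = - 2 \left(\left(-12\right) \left(-5\right)\right) = \left(-2\right) 60 = -120$)
$u = -7688$ ($u = \left(-961\right) 8 = -7688$)
$X{\left(x \right)} = - \frac{x}{10}$ ($X{\left(x \right)} = \frac{x}{-10} = x \left(- \frac{1}{10}\right) = - \frac{x}{10}$)
$l{\left(V \right)} = -20 + 5 \left(-120 + \frac{8}{V}\right) \left(- \frac{4}{5} + V\right)$ ($l{\left(V \right)} = -20 + 5 \left(V - \frac{4}{5}\right) \left(\frac{8}{V} - 120\right) = -20 + 5 \left(V - \frac{4}{5}\right) \left(-120 + \frac{8}{V}\right) = -20 + 5 \left(- \frac{4}{5} + V\right) \left(-120 + \frac{8}{V}\right) = -20 + 5 \left(-120 + \frac{8}{V}\right) \left(- \frac{4}{5} + V\right)$)
$l{\left(205 \right)} + u = \left(500 - 123000 - \frac{32}{205}\right) - 7688 = - \frac{25112532}{205} - 7688 = - \frac{26688572}{205}$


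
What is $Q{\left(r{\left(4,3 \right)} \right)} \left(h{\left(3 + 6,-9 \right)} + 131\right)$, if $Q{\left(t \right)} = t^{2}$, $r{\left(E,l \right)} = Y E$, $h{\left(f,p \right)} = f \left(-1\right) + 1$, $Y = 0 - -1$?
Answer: $1968$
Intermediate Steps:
$Y = 1$ ($Y = 0 + 1 = 1$)
$h{\left(f,p \right)} = 1 - f$ ($h{\left(f,p \right)} = - f + 1 = 1 - f$)
$r{\left(E,l \right)} = E$ ($r{\left(E,l \right)} = 1 E = E$)
$Q{\left(r{\left(4,3 \right)} \right)} \left(h{\left(3 + 6,-9 \right)} + 131\right) = 4^{2} \left(\left(1 - \left(3 + 6\right)\right) + 131\right) = 16 \left(\left(1 - 9\right) + 131\right) = 16 \left(-8 + 131\right) = 16 \cdot 123 = 1968$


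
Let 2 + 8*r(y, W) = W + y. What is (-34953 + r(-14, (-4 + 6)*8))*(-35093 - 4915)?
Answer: 1398399624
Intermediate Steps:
r(y, W) = -1/4 + W/8 + y/8 (r(y, W) = -1/4 + (W + y)/8 = -1/4 + (W/8 + y/8) = -1/4 + W/8 + y/8)
(-34953 + r(-14, (-4 + 6)*8))*(-35093 - 4915) = (-34953 + (-1/4 + ((-4 + 6)*8)/8 + (1/8)*(-14)))*(-35093 - 4915) = (-34953 + (-1/4 + (2*8)/8 - 7/4))*(-40008) = (-34953 + (-1/4 + (1/8)*16 - 7/4))*(-40008) = (-34953 + (-1/4 + 2 - 7/4))*(-40008) = (-34953 + 0)*(-40008) = -34953*(-40008) = 1398399624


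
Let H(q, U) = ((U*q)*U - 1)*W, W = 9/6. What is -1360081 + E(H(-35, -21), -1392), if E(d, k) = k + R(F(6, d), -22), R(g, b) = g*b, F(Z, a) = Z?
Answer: -1361605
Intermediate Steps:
R(g, b) = b*g
W = 3/2 (W = 9*(1/6) = 3/2 ≈ 1.5000)
H(q, U) = -3/2 + 3*q*U**2/2 (H(q, U) = ((U*q)*U - 1)*(3/2) = (q*U**2 - 1)*(3/2) = (-1 + q*U**2)*(3/2) = -3/2 + 3*q*U**2/2)
E(d, k) = -132 + k (E(d, k) = k - 22*6 = k - 132 = -132 + k)
-1360081 + E(H(-35, -21), -1392) = -1360081 + (-132 - 1392) = -1360081 - 1524 = -1361605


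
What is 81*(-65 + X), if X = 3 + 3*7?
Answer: -3321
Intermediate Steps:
X = 24 (X = 3 + 21 = 24)
81*(-65 + X) = 81*(-65 + 24) = 81*(-41) = -3321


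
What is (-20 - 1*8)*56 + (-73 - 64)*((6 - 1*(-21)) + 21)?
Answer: -8144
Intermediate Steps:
(-20 - 1*8)*56 + (-73 - 64)*((6 - 1*(-21)) + 21) = (-20 - 8)*56 - 137*((6 + 21) + 21) = -28*56 - 137*(27 + 21) = -1568 - 137*48 = -1568 - 6576 = -8144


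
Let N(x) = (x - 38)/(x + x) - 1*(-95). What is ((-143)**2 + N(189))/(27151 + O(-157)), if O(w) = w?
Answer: 7765783/10203732 ≈ 0.76107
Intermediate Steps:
N(x) = 95 + (-38 + x)/(2*x) (N(x) = (-38 + x)/((2*x)) + 95 = (-38 + x)*(1/(2*x)) + 95 = (-38 + x)/(2*x) + 95 = 95 + (-38 + x)/(2*x))
((-143)**2 + N(189))/(27151 + O(-157)) = ((-143)**2 + (191/2 - 19/189))/(27151 - 157) = (20449 + (191/2 - 19*1/189))/26994 = (20449 + (191/2 - 19/189))*(1/26994) = (20449 + 36061/378)*(1/26994) = (7765783/378)*(1/26994) = 7765783/10203732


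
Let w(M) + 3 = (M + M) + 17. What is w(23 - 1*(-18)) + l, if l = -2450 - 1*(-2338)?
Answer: -16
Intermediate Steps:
w(M) = 14 + 2*M (w(M) = -3 + ((M + M) + 17) = -3 + (2*M + 17) = -3 + (17 + 2*M) = 14 + 2*M)
l = -112 (l = -2450 + 2338 = -112)
w(23 - 1*(-18)) + l = (14 + 2*(23 - 1*(-18))) - 112 = (14 + 2*(23 + 18)) - 112 = (14 + 2*41) - 112 = (14 + 82) - 112 = 96 - 112 = -16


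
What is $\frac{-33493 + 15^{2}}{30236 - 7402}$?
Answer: $- \frac{16634}{11417} \approx -1.4569$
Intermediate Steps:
$\frac{-33493 + 15^{2}}{30236 - 7402} = \frac{-33493 + 225}{22834} = \left(-33268\right) \frac{1}{22834} = - \frac{16634}{11417}$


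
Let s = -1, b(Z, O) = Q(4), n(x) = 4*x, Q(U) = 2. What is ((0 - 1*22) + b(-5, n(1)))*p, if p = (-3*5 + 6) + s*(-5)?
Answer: 80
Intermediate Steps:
b(Z, O) = 2
p = -4 (p = (-3*5 + 6) - 1*(-5) = (-15 + 6) + 5 = -9 + 5 = -4)
((0 - 1*22) + b(-5, n(1)))*p = ((0 - 1*22) + 2)*(-4) = ((0 - 22) + 2)*(-4) = (-22 + 2)*(-4) = -20*(-4) = 80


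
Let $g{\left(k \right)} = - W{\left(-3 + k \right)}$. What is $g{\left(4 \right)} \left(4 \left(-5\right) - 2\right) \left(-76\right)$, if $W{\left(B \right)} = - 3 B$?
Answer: $5016$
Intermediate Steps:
$g{\left(k \right)} = -9 + 3 k$ ($g{\left(k \right)} = - \left(-3\right) \left(-3 + k\right) = - (9 - 3 k) = -9 + 3 k$)
$g{\left(4 \right)} \left(4 \left(-5\right) - 2\right) \left(-76\right) = \left(-9 + 3 \cdot 4\right) \left(4 \left(-5\right) - 2\right) \left(-76\right) = \left(-9 + 12\right) \left(-20 - 2\right) \left(-76\right) = 3 \left(-22\right) \left(-76\right) = \left(-66\right) \left(-76\right) = 5016$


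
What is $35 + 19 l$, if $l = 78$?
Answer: $1517$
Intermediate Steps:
$35 + 19 l = 35 + 19 \cdot 78 = 35 + 1482 = 1517$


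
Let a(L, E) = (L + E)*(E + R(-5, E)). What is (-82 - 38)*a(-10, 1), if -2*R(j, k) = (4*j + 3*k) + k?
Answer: 9720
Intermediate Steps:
R(j, k) = -2*j - 2*k (R(j, k) = -((4*j + 3*k) + k)/2 = -((3*k + 4*j) + k)/2 = -(4*j + 4*k)/2 = -2*j - 2*k)
a(L, E) = (10 - E)*(E + L) (a(L, E) = (L + E)*(E + (-2*(-5) - 2*E)) = (E + L)*(E + (10 - 2*E)) = (E + L)*(10 - E) = (10 - E)*(E + L))
(-82 - 38)*a(-10, 1) = (-82 - 38)*(-1*1² + 10*1 + 10*(-10) - 1*1*(-10)) = -120*(-1*1 + 10 - 100 + 10) = -120*(-1 + 10 - 100 + 10) = -120*(-81) = 9720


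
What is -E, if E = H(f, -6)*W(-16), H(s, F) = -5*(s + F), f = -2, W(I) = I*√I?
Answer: 2560*I ≈ 2560.0*I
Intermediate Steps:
W(I) = I^(3/2)
H(s, F) = -5*F - 5*s (H(s, F) = -5*(F + s) = -5*F - 5*s)
E = -2560*I (E = (-5*(-6) - 5*(-2))*(-16)^(3/2) = (30 + 10)*(-64*I) = 40*(-64*I) = -2560*I ≈ -2560.0*I)
-E = -(-2560)*I = 2560*I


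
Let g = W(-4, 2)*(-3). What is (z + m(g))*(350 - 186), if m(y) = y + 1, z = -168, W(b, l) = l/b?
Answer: -27142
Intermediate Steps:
g = 3/2 (g = (2/(-4))*(-3) = (2*(-1/4))*(-3) = -1/2*(-3) = 3/2 ≈ 1.5000)
m(y) = 1 + y
(z + m(g))*(350 - 186) = (-168 + (1 + 3/2))*(350 - 186) = (-168 + 5/2)*164 = -331/2*164 = -27142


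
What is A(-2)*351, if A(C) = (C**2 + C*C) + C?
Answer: 2106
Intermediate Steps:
A(C) = C + 2*C**2 (A(C) = (C**2 + C**2) + C = 2*C**2 + C = C + 2*C**2)
A(-2)*351 = -2*(1 + 2*(-2))*351 = -2*(1 - 4)*351 = -2*(-3)*351 = 6*351 = 2106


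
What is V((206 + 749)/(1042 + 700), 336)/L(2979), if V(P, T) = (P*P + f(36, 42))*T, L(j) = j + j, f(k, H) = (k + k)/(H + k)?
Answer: 51984254/753330513 ≈ 0.069006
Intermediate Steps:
f(k, H) = 2*k/(H + k) (f(k, H) = (2*k)/(H + k) = 2*k/(H + k))
L(j) = 2*j
V(P, T) = T*(12/13 + P²) (V(P, T) = (P*P + 2*36/(42 + 36))*T = (P² + 2*36/78)*T = (P² + 2*36*(1/78))*T = (P² + 12/13)*T = (12/13 + P²)*T = T*(12/13 + P²))
V((206 + 749)/(1042 + 700), 336)/L(2979) = ((1/13)*336*(12 + 13*((206 + 749)/(1042 + 700))²))/((2*2979)) = ((1/13)*336*(12 + 13*(955/1742)²))/5958 = ((1/13)*336*(12 + 13*(955*(1/1742))²))*(1/5958) = ((1/13)*336*(12 + 13*(955/1742)²))*(1/5958) = ((1/13)*336*(12 + 13*(912025/3034564)))*(1/5958) = ((1/13)*336*(12 + 912025/233428))*(1/5958) = ((1/13)*336*(3713161/233428))*(1/5958) = (311905524/758641)*(1/5958) = 51984254/753330513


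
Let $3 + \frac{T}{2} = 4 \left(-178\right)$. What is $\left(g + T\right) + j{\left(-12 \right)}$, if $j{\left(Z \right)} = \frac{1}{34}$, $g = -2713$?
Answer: $- \frac{140861}{34} \approx -4143.0$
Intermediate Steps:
$T = -1430$ ($T = -6 + 2 \cdot 4 \left(-178\right) = -6 + 2 \left(-712\right) = -6 - 1424 = -1430$)
$j{\left(Z \right)} = \frac{1}{34}$
$\left(g + T\right) + j{\left(-12 \right)} = \left(-2713 - 1430\right) + \frac{1}{34} = -4143 + \frac{1}{34} = - \frac{140861}{34}$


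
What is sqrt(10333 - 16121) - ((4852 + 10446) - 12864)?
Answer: -2434 + 2*I*sqrt(1447) ≈ -2434.0 + 76.079*I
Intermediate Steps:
sqrt(10333 - 16121) - ((4852 + 10446) - 12864) = sqrt(-5788) - (15298 - 12864) = 2*I*sqrt(1447) - 1*2434 = 2*I*sqrt(1447) - 2434 = -2434 + 2*I*sqrt(1447)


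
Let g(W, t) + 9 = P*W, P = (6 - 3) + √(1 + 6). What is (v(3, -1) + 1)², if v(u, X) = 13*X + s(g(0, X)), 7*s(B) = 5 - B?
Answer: 100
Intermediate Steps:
P = 3 + √7 ≈ 5.6458
g(W, t) = -9 + W*(3 + √7) (g(W, t) = -9 + (3 + √7)*W = -9 + W*(3 + √7))
s(B) = 5/7 - B/7 (s(B) = (5 - B)/7 = 5/7 - B/7)
v(u, X) = 2 + 13*X (v(u, X) = 13*X + (5/7 - (-9 + 0*(3 + √7))/7) = 13*X + (5/7 - (-9 + 0)/7) = 13*X + (5/7 - ⅐*(-9)) = 13*X + (5/7 + 9/7) = 13*X + 2 = 2 + 13*X)
(v(3, -1) + 1)² = ((2 + 13*(-1)) + 1)² = ((2 - 13) + 1)² = (-11 + 1)² = (-10)² = 100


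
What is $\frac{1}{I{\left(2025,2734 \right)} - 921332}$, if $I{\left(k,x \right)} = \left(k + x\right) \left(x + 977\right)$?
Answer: $\frac{1}{16739317} \approx 5.974 \cdot 10^{-8}$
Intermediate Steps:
$I{\left(k,x \right)} = \left(977 + x\right) \left(k + x\right)$ ($I{\left(k,x \right)} = \left(k + x\right) \left(977 + x\right) = \left(977 + x\right) \left(k + x\right)$)
$\frac{1}{I{\left(2025,2734 \right)} - 921332} = \frac{1}{\left(2734^{2} + 977 \cdot 2025 + 977 \cdot 2734 + 2025 \cdot 2734\right) - 921332} = \frac{1}{\left(7474756 + 1978425 + 2671118 + 5536350\right) - 921332} = \frac{1}{17660649 - 921332} = \frac{1}{16739317}$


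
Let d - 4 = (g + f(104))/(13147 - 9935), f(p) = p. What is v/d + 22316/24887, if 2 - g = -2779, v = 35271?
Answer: 2819810576552/391547171 ≈ 7201.7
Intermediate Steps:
g = 2781 (g = 2 - 1*(-2779) = 2 + 2779 = 2781)
d = 15733/3212 (d = 4 + (2781 + 104)/(13147 - 9935) = 4 + 2885/3212 = 15733/3212 ≈ 4.8982)
v/d + 22316/24887 = 35271/(15733/3212) + 22316/24887 = 35271*(3212/15733) + 22316*(1/24887) = 113290452/15733 + 22316/24887 = 2819810576552/391547171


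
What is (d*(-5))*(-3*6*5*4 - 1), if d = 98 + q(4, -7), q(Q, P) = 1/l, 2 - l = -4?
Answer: 1063145/6 ≈ 1.7719e+5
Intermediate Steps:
l = 6 (l = 2 - 1*(-4) = 2 + 4 = 6)
q(Q, P) = ⅙ (q(Q, P) = 1/6 = ⅙)
d = 589/6 (d = 98 + ⅙ = 589/6 ≈ 98.167)
(d*(-5))*(-3*6*5*4 - 1) = ((589/6)*(-5))*(-3*6*5*4 - 1) = -2945*(-90*4 - 1)/6 = -2945*(-3*120 - 1)/6 = -2945*(-360 - 1)/6 = -2945/6*(-361) = 1063145/6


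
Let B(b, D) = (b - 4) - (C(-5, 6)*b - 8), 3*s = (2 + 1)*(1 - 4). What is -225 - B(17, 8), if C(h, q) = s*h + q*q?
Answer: 621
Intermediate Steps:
s = -3 (s = ((2 + 1)*(1 - 4))/3 = (3*(-3))/3 = (⅓)*(-9) = -3)
C(h, q) = q² - 3*h (C(h, q) = -3*h + q*q = -3*h + q² = q² - 3*h)
B(b, D) = 4 - 50*b (B(b, D) = (b - 4) - ((6² - 3*(-5))*b - 8) = (-4 + b) - ((36 + 15)*b - 8) = (-4 + b) - (51*b - 8) = (-4 + b) - (-8 + 51*b) = (-4 + b) + (8 - 51*b) = 4 - 50*b)
-225 - B(17, 8) = -225 - (4 - 50*17) = -225 - (4 - 850) = -225 - 1*(-846) = -225 + 846 = 621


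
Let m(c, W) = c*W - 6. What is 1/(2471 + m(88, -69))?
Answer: -1/3607 ≈ -0.00027724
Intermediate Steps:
m(c, W) = -6 + W*c (m(c, W) = W*c - 6 = -6 + W*c)
1/(2471 + m(88, -69)) = 1/(2471 + (-6 - 69*88)) = 1/(2471 + (-6 - 6072)) = 1/(2471 - 6078) = 1/(-3607) = -1/3607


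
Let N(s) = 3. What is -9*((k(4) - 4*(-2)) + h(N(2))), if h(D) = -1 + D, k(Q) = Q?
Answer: -126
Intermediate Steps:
-9*((k(4) - 4*(-2)) + h(N(2))) = -9*((4 - 4*(-2)) + (-1 + 3)) = -9*((4 + 8) + 2) = -9*(12 + 2) = -9*14 = -126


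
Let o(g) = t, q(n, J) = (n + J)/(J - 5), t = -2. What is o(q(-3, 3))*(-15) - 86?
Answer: -56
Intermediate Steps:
q(n, J) = (J + n)/(-5 + J)
o(g) = -2
o(q(-3, 3))*(-15) - 86 = -2*(-15) - 86 = 30 - 86 = -56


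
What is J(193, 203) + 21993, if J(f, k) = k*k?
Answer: 63202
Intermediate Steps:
J(f, k) = k**2
J(193, 203) + 21993 = 203**2 + 21993 = 41209 + 21993 = 63202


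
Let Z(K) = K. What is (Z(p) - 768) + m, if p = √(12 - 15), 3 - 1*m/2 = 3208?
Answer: -7178 + I*√3 ≈ -7178.0 + 1.732*I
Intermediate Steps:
m = -6410 (m = 6 - 2*3208 = 6 - 6416 = -6410)
p = I*√3 (p = √(-3) = I*√3 ≈ 1.732*I)
(Z(p) - 768) + m = (I*√3 - 768) - 6410 = (-768 + I*√3) - 6410 = -7178 + I*√3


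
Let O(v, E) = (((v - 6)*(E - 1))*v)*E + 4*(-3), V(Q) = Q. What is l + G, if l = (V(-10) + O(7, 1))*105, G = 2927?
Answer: 617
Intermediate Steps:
O(v, E) = -12 + E*v*(-1 + E)*(-6 + v) (O(v, E) = (((-6 + v)*(-1 + E))*v)*E - 12 = (((-1 + E)*(-6 + v))*v)*E - 12 = (v*(-1 + E)*(-6 + v))*E - 12 = E*v*(-1 + E)*(-6 + v) - 12 = -12 + E*v*(-1 + E)*(-6 + v))
l = -2310 (l = (-10 + (-12 + 1²*7² - 1*1*7² - 6*7*1² + 6*1*7))*105 = (-10 + (-12 + 1*49 - 1*1*49 - 6*7*1 + 42))*105 = (-10 + (-12 + 49 - 49 - 42 + 42))*105 = (-10 - 12)*105 = -22*105 = -2310)
l + G = -2310 + 2927 = 617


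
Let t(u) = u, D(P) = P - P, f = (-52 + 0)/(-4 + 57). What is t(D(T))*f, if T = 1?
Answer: 0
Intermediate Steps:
f = -52/53 ≈ -0.98113
D(P) = 0
t(D(T))*f = 0*(-52/53) = 0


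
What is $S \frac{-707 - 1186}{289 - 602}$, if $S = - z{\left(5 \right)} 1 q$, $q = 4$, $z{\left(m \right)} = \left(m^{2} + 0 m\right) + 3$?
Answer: $- \frac{212016}{313} \approx -677.37$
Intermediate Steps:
$z{\left(m \right)} = 3 + m^{2}$ ($z{\left(m \right)} = \left(m^{2} + 0\right) + 3 = m^{2} + 3 = 3 + m^{2}$)
$S = -112$ ($S = - \left(3 + 5^{2}\right) 1 \cdot 4 = - \left(3 + 25\right) 1 \cdot 4 = - 28 \cdot 1 \cdot 4 = - 28 \cdot 4 = \left(-1\right) 112 = -112$)
$S \frac{-707 - 1186}{289 - 602} = - 112 \frac{-707 - 1186}{289 - 602} = - 112 \left(- \frac{1893}{-313}\right) = - 112 \left(\left(-1893\right) \left(- \frac{1}{313}\right)\right) = \left(-112\right) \frac{1893}{313} = - \frac{212016}{313}$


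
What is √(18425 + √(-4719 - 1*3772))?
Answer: √(18425 + I*√8491) ≈ 135.74 + 0.3394*I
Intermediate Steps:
√(18425 + √(-4719 - 1*3772)) = √(18425 + √(-4719 - 3772)) = √(18425 + √(-8491)) = √(18425 + I*√8491)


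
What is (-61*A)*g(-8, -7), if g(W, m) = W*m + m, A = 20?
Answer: -59780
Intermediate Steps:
g(W, m) = m + W*m
(-61*A)*g(-8, -7) = (-61*20)*(-7*(1 - 8)) = -(-8540)*(-7) = -1220*49 = -59780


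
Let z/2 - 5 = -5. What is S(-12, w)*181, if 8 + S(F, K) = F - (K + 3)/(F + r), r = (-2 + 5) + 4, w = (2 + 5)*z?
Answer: -17557/5 ≈ -3511.4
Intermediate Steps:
z = 0 (z = 10 + 2*(-5) = 10 - 10 = 0)
w = 0 (w = (2 + 5)*0 = 7*0 = 0)
r = 7 (r = 3 + 4 = 7)
S(F, K) = -8 + F - (3 + K)/(7 + F) (S(F, K) = -8 + (F - (K + 3)/(F + 7)) = -8 + (F - (3 + K)/(7 + F)) = -8 + F - (3 + K)/(7 + F))
S(-12, w)*181 = ((-59 + (-12)**2 - 1*(-12) - 1*0)/(7 - 12))*181 = ((-59 + 144 + 12 + 0)/(-5))*181 = -1/5*97*181 = -97/5*181 = -17557/5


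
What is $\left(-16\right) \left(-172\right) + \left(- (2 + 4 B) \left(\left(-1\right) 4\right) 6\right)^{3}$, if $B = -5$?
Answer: $-80618816$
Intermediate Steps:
$\left(-16\right) \left(-172\right) + \left(- (2 + 4 B) \left(\left(-1\right) 4\right) 6\right)^{3} = \left(-16\right) \left(-172\right) + \left(- (2 + 4 \left(-5\right)) \left(\left(-1\right) 4\right) 6\right)^{3} = 2752 + \left(- (2 - 20) \left(-4\right) 6\right)^{3} = 2752 + \left(\left(-1\right) \left(-18\right) \left(-4\right) 6\right)^{3} = 2752 + \left(18 \left(-4\right) 6\right)^{3} = 2752 + \left(\left(-72\right) 6\right)^{3} = 2752 + \left(-432\right)^{3} = 2752 - 80621568 = -80618816$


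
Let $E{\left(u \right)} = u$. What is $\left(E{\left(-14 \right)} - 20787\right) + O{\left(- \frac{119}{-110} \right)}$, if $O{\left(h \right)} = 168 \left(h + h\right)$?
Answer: $- \frac{1124063}{55} \approx -20438.0$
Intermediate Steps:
$O{\left(h \right)} = 336 h$ ($O{\left(h \right)} = 168 \cdot 2 h = 336 h$)
$\left(E{\left(-14 \right)} - 20787\right) + O{\left(- \frac{119}{-110} \right)} = \left(-14 - 20787\right) + 336 \left(- \frac{119}{-110}\right) = -20801 + 336 \left(\left(-119\right) \left(- \frac{1}{110}\right)\right) = -20801 + 336 \cdot \frac{119}{110} = -20801 + \frac{19992}{55} = - \frac{1124063}{55}$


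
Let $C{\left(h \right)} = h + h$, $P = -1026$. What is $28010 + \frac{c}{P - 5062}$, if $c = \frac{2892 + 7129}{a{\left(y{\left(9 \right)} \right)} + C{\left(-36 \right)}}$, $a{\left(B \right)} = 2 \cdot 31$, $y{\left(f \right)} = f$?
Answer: $\frac{1705258821}{60880} \approx 28010.0$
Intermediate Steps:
$C{\left(h \right)} = 2 h$
$a{\left(B \right)} = 62$
$c = - \frac{10021}{10}$ ($c = \frac{2892 + 7129}{62 + 2 \left(-36\right)} = \frac{10021}{62 - 72} = \frac{10021}{-10} = 10021 \left(- \frac{1}{10}\right) = - \frac{10021}{10} \approx -1002.1$)
$28010 + \frac{c}{P - 5062} = 28010 - \frac{10021}{10 \left(-1026 - 5062\right)} = 28010 - \frac{10021}{10 \left(-6088\right)} = 28010 - - \frac{10021}{60880} = 28010 + \frac{10021}{60880} = \frac{1705258821}{60880}$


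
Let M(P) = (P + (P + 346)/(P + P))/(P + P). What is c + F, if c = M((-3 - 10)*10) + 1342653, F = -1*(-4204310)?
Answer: 23435920801/4225 ≈ 5.5470e+6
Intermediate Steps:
F = 4204310
M(P) = (P + (346 + P)/(2*P))/(2*P) (M(P) = (P + (346 + P)/((2*P)))/((2*P)) = (P + (346 + P)*(1/(2*P)))*(1/(2*P)) = (P + (346 + P)/(2*P))*(1/(2*P)) = (P + (346 + P)/(2*P))/(2*P))
c = 5672711051/4225 (c = (346 + (-3 - 10)*10 + 2*((-3 - 10)*10)²)/(4*((-3 - 10)*10)²) + 1342653 = (346 - 13*10 + 2*(-13*10)²)/(4*(-13*10)²) + 1342653 = (¼)*(346 - 130 + 2*(-130)²)/(-130)² + 1342653 = (¼)*(1/16900)*(346 - 130 + 2*16900) + 1342653 = (¼)*(1/16900)*(346 - 130 + 33800) + 1342653 = (¼)*(1/16900)*34016 + 1342653 = 2126/4225 + 1342653 = 5672711051/4225 ≈ 1.3427e+6)
c + F = 5672711051/4225 + 4204310 = 23435920801/4225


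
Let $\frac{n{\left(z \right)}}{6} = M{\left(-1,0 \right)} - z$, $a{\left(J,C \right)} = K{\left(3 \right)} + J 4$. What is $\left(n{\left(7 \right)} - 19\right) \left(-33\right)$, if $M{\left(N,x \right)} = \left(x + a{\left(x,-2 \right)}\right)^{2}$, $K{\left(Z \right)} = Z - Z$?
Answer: $2013$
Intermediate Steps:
$K{\left(Z \right)} = 0$
$a{\left(J,C \right)} = 4 J$ ($a{\left(J,C \right)} = 0 + J 4 = 0 + 4 J = 4 J$)
$M{\left(N,x \right)} = 25 x^{2}$ ($M{\left(N,x \right)} = \left(x + 4 x\right)^{2} = \left(5 x\right)^{2} = 25 x^{2}$)
$n{\left(z \right)} = - 6 z$ ($n{\left(z \right)} = 6 \left(25 \cdot 0^{2} - z\right) = 6 \left(25 \cdot 0 - z\right) = 6 \left(0 - z\right) = 6 \left(- z\right) = - 6 z$)
$\left(n{\left(7 \right)} - 19\right) \left(-33\right) = \left(\left(-6\right) 7 - 19\right) \left(-33\right) = \left(-42 - 19\right) \left(-33\right) = \left(-61\right) \left(-33\right) = 2013$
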